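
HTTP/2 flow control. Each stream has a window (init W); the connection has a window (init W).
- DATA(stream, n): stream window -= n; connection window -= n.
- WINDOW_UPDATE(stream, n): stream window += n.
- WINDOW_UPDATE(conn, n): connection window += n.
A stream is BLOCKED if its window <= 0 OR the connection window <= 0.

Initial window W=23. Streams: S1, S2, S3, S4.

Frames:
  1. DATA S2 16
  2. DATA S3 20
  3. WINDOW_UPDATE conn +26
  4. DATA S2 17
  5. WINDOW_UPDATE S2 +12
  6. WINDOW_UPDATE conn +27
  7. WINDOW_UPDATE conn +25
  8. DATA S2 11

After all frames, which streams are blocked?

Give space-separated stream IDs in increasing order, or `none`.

Answer: S2

Derivation:
Op 1: conn=7 S1=23 S2=7 S3=23 S4=23 blocked=[]
Op 2: conn=-13 S1=23 S2=7 S3=3 S4=23 blocked=[1, 2, 3, 4]
Op 3: conn=13 S1=23 S2=7 S3=3 S4=23 blocked=[]
Op 4: conn=-4 S1=23 S2=-10 S3=3 S4=23 blocked=[1, 2, 3, 4]
Op 5: conn=-4 S1=23 S2=2 S3=3 S4=23 blocked=[1, 2, 3, 4]
Op 6: conn=23 S1=23 S2=2 S3=3 S4=23 blocked=[]
Op 7: conn=48 S1=23 S2=2 S3=3 S4=23 blocked=[]
Op 8: conn=37 S1=23 S2=-9 S3=3 S4=23 blocked=[2]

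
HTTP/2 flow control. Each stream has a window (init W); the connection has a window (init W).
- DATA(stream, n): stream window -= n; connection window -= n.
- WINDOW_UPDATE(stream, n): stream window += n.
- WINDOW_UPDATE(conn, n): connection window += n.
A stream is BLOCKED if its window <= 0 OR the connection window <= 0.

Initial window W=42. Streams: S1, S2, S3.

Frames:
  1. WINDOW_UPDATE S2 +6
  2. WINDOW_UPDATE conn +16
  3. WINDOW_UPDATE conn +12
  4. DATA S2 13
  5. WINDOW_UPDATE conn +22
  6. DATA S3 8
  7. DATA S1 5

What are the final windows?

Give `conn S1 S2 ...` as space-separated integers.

Answer: 66 37 35 34

Derivation:
Op 1: conn=42 S1=42 S2=48 S3=42 blocked=[]
Op 2: conn=58 S1=42 S2=48 S3=42 blocked=[]
Op 3: conn=70 S1=42 S2=48 S3=42 blocked=[]
Op 4: conn=57 S1=42 S2=35 S3=42 blocked=[]
Op 5: conn=79 S1=42 S2=35 S3=42 blocked=[]
Op 6: conn=71 S1=42 S2=35 S3=34 blocked=[]
Op 7: conn=66 S1=37 S2=35 S3=34 blocked=[]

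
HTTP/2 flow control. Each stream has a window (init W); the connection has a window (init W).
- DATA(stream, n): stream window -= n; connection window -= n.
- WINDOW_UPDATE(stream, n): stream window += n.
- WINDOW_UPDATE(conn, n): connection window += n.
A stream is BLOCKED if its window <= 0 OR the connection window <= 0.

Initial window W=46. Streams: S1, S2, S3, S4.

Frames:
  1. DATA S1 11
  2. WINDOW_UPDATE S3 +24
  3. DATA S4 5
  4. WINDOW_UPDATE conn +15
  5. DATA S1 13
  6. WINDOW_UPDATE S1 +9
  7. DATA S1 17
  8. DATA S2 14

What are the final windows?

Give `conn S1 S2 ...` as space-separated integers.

Answer: 1 14 32 70 41

Derivation:
Op 1: conn=35 S1=35 S2=46 S3=46 S4=46 blocked=[]
Op 2: conn=35 S1=35 S2=46 S3=70 S4=46 blocked=[]
Op 3: conn=30 S1=35 S2=46 S3=70 S4=41 blocked=[]
Op 4: conn=45 S1=35 S2=46 S3=70 S4=41 blocked=[]
Op 5: conn=32 S1=22 S2=46 S3=70 S4=41 blocked=[]
Op 6: conn=32 S1=31 S2=46 S3=70 S4=41 blocked=[]
Op 7: conn=15 S1=14 S2=46 S3=70 S4=41 blocked=[]
Op 8: conn=1 S1=14 S2=32 S3=70 S4=41 blocked=[]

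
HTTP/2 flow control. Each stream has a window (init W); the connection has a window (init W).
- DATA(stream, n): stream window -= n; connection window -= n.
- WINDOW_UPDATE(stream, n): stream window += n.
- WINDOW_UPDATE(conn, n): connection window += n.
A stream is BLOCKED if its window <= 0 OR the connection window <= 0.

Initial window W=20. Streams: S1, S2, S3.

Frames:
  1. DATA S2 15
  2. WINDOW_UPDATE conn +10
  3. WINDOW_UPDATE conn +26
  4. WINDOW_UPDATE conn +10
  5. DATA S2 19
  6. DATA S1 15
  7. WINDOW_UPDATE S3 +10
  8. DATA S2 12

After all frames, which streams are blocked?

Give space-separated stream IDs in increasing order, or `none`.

Answer: S2

Derivation:
Op 1: conn=5 S1=20 S2=5 S3=20 blocked=[]
Op 2: conn=15 S1=20 S2=5 S3=20 blocked=[]
Op 3: conn=41 S1=20 S2=5 S3=20 blocked=[]
Op 4: conn=51 S1=20 S2=5 S3=20 blocked=[]
Op 5: conn=32 S1=20 S2=-14 S3=20 blocked=[2]
Op 6: conn=17 S1=5 S2=-14 S3=20 blocked=[2]
Op 7: conn=17 S1=5 S2=-14 S3=30 blocked=[2]
Op 8: conn=5 S1=5 S2=-26 S3=30 blocked=[2]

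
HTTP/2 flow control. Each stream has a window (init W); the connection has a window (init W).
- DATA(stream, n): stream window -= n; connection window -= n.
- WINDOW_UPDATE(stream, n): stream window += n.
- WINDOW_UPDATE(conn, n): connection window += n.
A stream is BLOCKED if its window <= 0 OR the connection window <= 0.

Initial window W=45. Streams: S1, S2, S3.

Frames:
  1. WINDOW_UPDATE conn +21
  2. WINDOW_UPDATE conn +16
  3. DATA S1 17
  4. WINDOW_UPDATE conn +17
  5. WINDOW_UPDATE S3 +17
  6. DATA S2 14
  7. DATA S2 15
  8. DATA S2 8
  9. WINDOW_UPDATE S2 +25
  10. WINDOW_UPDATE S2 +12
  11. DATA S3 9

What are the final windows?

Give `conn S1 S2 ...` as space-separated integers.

Op 1: conn=66 S1=45 S2=45 S3=45 blocked=[]
Op 2: conn=82 S1=45 S2=45 S3=45 blocked=[]
Op 3: conn=65 S1=28 S2=45 S3=45 blocked=[]
Op 4: conn=82 S1=28 S2=45 S3=45 blocked=[]
Op 5: conn=82 S1=28 S2=45 S3=62 blocked=[]
Op 6: conn=68 S1=28 S2=31 S3=62 blocked=[]
Op 7: conn=53 S1=28 S2=16 S3=62 blocked=[]
Op 8: conn=45 S1=28 S2=8 S3=62 blocked=[]
Op 9: conn=45 S1=28 S2=33 S3=62 blocked=[]
Op 10: conn=45 S1=28 S2=45 S3=62 blocked=[]
Op 11: conn=36 S1=28 S2=45 S3=53 blocked=[]

Answer: 36 28 45 53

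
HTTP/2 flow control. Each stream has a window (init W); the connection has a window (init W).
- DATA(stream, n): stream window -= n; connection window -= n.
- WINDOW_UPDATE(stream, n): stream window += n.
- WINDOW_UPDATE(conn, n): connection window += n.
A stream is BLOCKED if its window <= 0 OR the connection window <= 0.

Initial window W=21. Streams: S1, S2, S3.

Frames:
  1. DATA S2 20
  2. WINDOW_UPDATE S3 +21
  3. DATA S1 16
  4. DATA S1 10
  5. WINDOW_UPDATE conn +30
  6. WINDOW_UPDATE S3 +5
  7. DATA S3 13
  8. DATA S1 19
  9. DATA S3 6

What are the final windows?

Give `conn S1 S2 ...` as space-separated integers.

Answer: -33 -24 1 28

Derivation:
Op 1: conn=1 S1=21 S2=1 S3=21 blocked=[]
Op 2: conn=1 S1=21 S2=1 S3=42 blocked=[]
Op 3: conn=-15 S1=5 S2=1 S3=42 blocked=[1, 2, 3]
Op 4: conn=-25 S1=-5 S2=1 S3=42 blocked=[1, 2, 3]
Op 5: conn=5 S1=-5 S2=1 S3=42 blocked=[1]
Op 6: conn=5 S1=-5 S2=1 S3=47 blocked=[1]
Op 7: conn=-8 S1=-5 S2=1 S3=34 blocked=[1, 2, 3]
Op 8: conn=-27 S1=-24 S2=1 S3=34 blocked=[1, 2, 3]
Op 9: conn=-33 S1=-24 S2=1 S3=28 blocked=[1, 2, 3]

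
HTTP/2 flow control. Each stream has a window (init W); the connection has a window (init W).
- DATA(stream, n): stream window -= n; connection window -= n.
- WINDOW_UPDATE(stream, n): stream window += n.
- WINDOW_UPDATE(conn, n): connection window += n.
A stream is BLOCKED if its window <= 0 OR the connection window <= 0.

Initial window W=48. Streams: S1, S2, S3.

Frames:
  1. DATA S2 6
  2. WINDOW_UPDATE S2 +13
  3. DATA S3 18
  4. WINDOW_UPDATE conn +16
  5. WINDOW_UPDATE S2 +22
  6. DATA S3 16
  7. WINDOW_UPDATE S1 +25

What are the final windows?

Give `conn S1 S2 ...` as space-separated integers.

Answer: 24 73 77 14

Derivation:
Op 1: conn=42 S1=48 S2=42 S3=48 blocked=[]
Op 2: conn=42 S1=48 S2=55 S3=48 blocked=[]
Op 3: conn=24 S1=48 S2=55 S3=30 blocked=[]
Op 4: conn=40 S1=48 S2=55 S3=30 blocked=[]
Op 5: conn=40 S1=48 S2=77 S3=30 blocked=[]
Op 6: conn=24 S1=48 S2=77 S3=14 blocked=[]
Op 7: conn=24 S1=73 S2=77 S3=14 blocked=[]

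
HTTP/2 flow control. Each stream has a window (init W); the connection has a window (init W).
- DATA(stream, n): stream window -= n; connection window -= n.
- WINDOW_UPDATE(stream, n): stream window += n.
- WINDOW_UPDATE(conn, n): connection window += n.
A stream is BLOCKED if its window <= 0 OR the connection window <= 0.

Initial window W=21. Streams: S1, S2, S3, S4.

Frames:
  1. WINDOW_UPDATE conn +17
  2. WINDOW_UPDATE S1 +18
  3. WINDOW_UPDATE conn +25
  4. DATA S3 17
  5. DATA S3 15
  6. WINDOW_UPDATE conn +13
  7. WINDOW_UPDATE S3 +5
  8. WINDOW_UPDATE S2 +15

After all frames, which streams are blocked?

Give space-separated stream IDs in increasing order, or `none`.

Answer: S3

Derivation:
Op 1: conn=38 S1=21 S2=21 S3=21 S4=21 blocked=[]
Op 2: conn=38 S1=39 S2=21 S3=21 S4=21 blocked=[]
Op 3: conn=63 S1=39 S2=21 S3=21 S4=21 blocked=[]
Op 4: conn=46 S1=39 S2=21 S3=4 S4=21 blocked=[]
Op 5: conn=31 S1=39 S2=21 S3=-11 S4=21 blocked=[3]
Op 6: conn=44 S1=39 S2=21 S3=-11 S4=21 blocked=[3]
Op 7: conn=44 S1=39 S2=21 S3=-6 S4=21 blocked=[3]
Op 8: conn=44 S1=39 S2=36 S3=-6 S4=21 blocked=[3]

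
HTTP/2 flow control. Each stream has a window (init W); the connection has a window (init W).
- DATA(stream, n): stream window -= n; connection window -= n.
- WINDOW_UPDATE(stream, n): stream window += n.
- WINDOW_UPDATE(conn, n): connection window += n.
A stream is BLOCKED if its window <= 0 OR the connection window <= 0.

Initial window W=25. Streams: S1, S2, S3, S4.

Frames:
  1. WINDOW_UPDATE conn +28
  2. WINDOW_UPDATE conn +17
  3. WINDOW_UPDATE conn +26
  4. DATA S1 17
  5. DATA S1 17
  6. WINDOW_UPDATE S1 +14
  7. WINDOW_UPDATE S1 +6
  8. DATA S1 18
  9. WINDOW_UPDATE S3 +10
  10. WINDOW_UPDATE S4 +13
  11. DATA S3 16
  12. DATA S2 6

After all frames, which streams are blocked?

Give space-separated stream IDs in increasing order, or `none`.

Op 1: conn=53 S1=25 S2=25 S3=25 S4=25 blocked=[]
Op 2: conn=70 S1=25 S2=25 S3=25 S4=25 blocked=[]
Op 3: conn=96 S1=25 S2=25 S3=25 S4=25 blocked=[]
Op 4: conn=79 S1=8 S2=25 S3=25 S4=25 blocked=[]
Op 5: conn=62 S1=-9 S2=25 S3=25 S4=25 blocked=[1]
Op 6: conn=62 S1=5 S2=25 S3=25 S4=25 blocked=[]
Op 7: conn=62 S1=11 S2=25 S3=25 S4=25 blocked=[]
Op 8: conn=44 S1=-7 S2=25 S3=25 S4=25 blocked=[1]
Op 9: conn=44 S1=-7 S2=25 S3=35 S4=25 blocked=[1]
Op 10: conn=44 S1=-7 S2=25 S3=35 S4=38 blocked=[1]
Op 11: conn=28 S1=-7 S2=25 S3=19 S4=38 blocked=[1]
Op 12: conn=22 S1=-7 S2=19 S3=19 S4=38 blocked=[1]

Answer: S1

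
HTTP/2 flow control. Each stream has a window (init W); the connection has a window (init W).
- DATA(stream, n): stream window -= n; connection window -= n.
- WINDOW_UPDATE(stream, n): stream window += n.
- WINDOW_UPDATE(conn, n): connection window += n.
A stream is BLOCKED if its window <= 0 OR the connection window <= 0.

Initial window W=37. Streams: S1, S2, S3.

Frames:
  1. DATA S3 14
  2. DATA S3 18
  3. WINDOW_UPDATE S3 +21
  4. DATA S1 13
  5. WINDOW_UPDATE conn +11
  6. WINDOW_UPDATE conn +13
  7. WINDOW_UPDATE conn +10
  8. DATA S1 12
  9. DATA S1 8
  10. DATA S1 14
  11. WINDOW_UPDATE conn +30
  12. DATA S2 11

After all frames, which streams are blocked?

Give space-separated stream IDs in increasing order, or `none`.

Op 1: conn=23 S1=37 S2=37 S3=23 blocked=[]
Op 2: conn=5 S1=37 S2=37 S3=5 blocked=[]
Op 3: conn=5 S1=37 S2=37 S3=26 blocked=[]
Op 4: conn=-8 S1=24 S2=37 S3=26 blocked=[1, 2, 3]
Op 5: conn=3 S1=24 S2=37 S3=26 blocked=[]
Op 6: conn=16 S1=24 S2=37 S3=26 blocked=[]
Op 7: conn=26 S1=24 S2=37 S3=26 blocked=[]
Op 8: conn=14 S1=12 S2=37 S3=26 blocked=[]
Op 9: conn=6 S1=4 S2=37 S3=26 blocked=[]
Op 10: conn=-8 S1=-10 S2=37 S3=26 blocked=[1, 2, 3]
Op 11: conn=22 S1=-10 S2=37 S3=26 blocked=[1]
Op 12: conn=11 S1=-10 S2=26 S3=26 blocked=[1]

Answer: S1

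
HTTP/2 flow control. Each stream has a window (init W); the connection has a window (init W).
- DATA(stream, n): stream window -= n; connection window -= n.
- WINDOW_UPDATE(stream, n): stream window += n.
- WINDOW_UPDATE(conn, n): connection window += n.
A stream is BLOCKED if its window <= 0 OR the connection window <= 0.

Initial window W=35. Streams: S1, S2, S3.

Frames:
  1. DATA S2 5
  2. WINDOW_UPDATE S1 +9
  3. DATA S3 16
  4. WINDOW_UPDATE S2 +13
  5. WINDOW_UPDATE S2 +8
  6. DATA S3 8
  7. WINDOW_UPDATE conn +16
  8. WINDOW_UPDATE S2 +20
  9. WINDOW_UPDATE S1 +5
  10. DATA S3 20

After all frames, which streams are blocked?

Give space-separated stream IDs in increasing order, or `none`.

Answer: S3

Derivation:
Op 1: conn=30 S1=35 S2=30 S3=35 blocked=[]
Op 2: conn=30 S1=44 S2=30 S3=35 blocked=[]
Op 3: conn=14 S1=44 S2=30 S3=19 blocked=[]
Op 4: conn=14 S1=44 S2=43 S3=19 blocked=[]
Op 5: conn=14 S1=44 S2=51 S3=19 blocked=[]
Op 6: conn=6 S1=44 S2=51 S3=11 blocked=[]
Op 7: conn=22 S1=44 S2=51 S3=11 blocked=[]
Op 8: conn=22 S1=44 S2=71 S3=11 blocked=[]
Op 9: conn=22 S1=49 S2=71 S3=11 blocked=[]
Op 10: conn=2 S1=49 S2=71 S3=-9 blocked=[3]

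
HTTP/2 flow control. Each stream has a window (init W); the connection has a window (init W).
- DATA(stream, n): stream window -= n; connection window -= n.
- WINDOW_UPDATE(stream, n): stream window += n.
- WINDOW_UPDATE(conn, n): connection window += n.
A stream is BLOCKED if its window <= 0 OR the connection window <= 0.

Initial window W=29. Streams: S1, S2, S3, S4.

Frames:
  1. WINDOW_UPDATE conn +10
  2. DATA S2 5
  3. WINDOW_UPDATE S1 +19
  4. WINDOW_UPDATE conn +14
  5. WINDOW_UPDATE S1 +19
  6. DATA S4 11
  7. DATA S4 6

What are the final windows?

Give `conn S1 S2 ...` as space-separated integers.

Op 1: conn=39 S1=29 S2=29 S3=29 S4=29 blocked=[]
Op 2: conn=34 S1=29 S2=24 S3=29 S4=29 blocked=[]
Op 3: conn=34 S1=48 S2=24 S3=29 S4=29 blocked=[]
Op 4: conn=48 S1=48 S2=24 S3=29 S4=29 blocked=[]
Op 5: conn=48 S1=67 S2=24 S3=29 S4=29 blocked=[]
Op 6: conn=37 S1=67 S2=24 S3=29 S4=18 blocked=[]
Op 7: conn=31 S1=67 S2=24 S3=29 S4=12 blocked=[]

Answer: 31 67 24 29 12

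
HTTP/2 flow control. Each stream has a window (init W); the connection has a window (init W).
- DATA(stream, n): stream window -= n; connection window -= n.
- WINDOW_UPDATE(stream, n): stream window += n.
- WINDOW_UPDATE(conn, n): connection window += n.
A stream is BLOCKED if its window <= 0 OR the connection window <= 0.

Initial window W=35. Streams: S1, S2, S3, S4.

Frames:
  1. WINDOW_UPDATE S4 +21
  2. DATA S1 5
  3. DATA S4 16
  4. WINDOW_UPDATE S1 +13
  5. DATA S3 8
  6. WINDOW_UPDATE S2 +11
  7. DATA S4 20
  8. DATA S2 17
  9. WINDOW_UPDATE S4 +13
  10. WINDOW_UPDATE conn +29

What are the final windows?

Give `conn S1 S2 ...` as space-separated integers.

Answer: -2 43 29 27 33

Derivation:
Op 1: conn=35 S1=35 S2=35 S3=35 S4=56 blocked=[]
Op 2: conn=30 S1=30 S2=35 S3=35 S4=56 blocked=[]
Op 3: conn=14 S1=30 S2=35 S3=35 S4=40 blocked=[]
Op 4: conn=14 S1=43 S2=35 S3=35 S4=40 blocked=[]
Op 5: conn=6 S1=43 S2=35 S3=27 S4=40 blocked=[]
Op 6: conn=6 S1=43 S2=46 S3=27 S4=40 blocked=[]
Op 7: conn=-14 S1=43 S2=46 S3=27 S4=20 blocked=[1, 2, 3, 4]
Op 8: conn=-31 S1=43 S2=29 S3=27 S4=20 blocked=[1, 2, 3, 4]
Op 9: conn=-31 S1=43 S2=29 S3=27 S4=33 blocked=[1, 2, 3, 4]
Op 10: conn=-2 S1=43 S2=29 S3=27 S4=33 blocked=[1, 2, 3, 4]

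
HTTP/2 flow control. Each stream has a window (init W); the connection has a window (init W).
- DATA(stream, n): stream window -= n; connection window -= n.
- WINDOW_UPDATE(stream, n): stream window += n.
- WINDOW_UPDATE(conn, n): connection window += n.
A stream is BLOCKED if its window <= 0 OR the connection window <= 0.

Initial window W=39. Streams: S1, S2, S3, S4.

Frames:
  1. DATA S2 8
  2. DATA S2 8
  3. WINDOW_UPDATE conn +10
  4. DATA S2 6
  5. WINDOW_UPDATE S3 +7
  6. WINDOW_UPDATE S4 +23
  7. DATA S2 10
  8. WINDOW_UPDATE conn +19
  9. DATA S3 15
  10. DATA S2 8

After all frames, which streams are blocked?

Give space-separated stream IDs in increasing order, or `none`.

Op 1: conn=31 S1=39 S2=31 S3=39 S4=39 blocked=[]
Op 2: conn=23 S1=39 S2=23 S3=39 S4=39 blocked=[]
Op 3: conn=33 S1=39 S2=23 S3=39 S4=39 blocked=[]
Op 4: conn=27 S1=39 S2=17 S3=39 S4=39 blocked=[]
Op 5: conn=27 S1=39 S2=17 S3=46 S4=39 blocked=[]
Op 6: conn=27 S1=39 S2=17 S3=46 S4=62 blocked=[]
Op 7: conn=17 S1=39 S2=7 S3=46 S4=62 blocked=[]
Op 8: conn=36 S1=39 S2=7 S3=46 S4=62 blocked=[]
Op 9: conn=21 S1=39 S2=7 S3=31 S4=62 blocked=[]
Op 10: conn=13 S1=39 S2=-1 S3=31 S4=62 blocked=[2]

Answer: S2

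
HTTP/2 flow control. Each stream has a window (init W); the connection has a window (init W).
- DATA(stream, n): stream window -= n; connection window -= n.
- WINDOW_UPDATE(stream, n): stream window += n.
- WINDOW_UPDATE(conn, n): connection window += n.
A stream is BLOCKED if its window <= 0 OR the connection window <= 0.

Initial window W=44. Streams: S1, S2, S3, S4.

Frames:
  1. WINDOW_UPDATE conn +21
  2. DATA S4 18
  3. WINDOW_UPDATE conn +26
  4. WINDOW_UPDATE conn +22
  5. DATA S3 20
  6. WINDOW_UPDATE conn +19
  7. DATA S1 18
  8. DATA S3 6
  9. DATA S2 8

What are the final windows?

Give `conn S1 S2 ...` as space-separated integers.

Answer: 62 26 36 18 26

Derivation:
Op 1: conn=65 S1=44 S2=44 S3=44 S4=44 blocked=[]
Op 2: conn=47 S1=44 S2=44 S3=44 S4=26 blocked=[]
Op 3: conn=73 S1=44 S2=44 S3=44 S4=26 blocked=[]
Op 4: conn=95 S1=44 S2=44 S3=44 S4=26 blocked=[]
Op 5: conn=75 S1=44 S2=44 S3=24 S4=26 blocked=[]
Op 6: conn=94 S1=44 S2=44 S3=24 S4=26 blocked=[]
Op 7: conn=76 S1=26 S2=44 S3=24 S4=26 blocked=[]
Op 8: conn=70 S1=26 S2=44 S3=18 S4=26 blocked=[]
Op 9: conn=62 S1=26 S2=36 S3=18 S4=26 blocked=[]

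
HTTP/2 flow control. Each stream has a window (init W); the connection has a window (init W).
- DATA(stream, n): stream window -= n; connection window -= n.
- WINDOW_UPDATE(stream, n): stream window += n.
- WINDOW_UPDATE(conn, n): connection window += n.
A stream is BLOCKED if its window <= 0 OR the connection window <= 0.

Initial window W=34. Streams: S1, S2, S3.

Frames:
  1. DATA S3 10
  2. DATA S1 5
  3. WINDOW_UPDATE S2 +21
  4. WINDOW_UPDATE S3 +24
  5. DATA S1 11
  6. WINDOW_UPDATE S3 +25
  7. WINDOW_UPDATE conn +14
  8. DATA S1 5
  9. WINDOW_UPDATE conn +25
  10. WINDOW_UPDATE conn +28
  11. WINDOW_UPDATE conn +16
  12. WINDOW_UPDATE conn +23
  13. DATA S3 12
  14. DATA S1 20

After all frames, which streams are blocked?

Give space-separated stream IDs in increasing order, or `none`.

Op 1: conn=24 S1=34 S2=34 S3=24 blocked=[]
Op 2: conn=19 S1=29 S2=34 S3=24 blocked=[]
Op 3: conn=19 S1=29 S2=55 S3=24 blocked=[]
Op 4: conn=19 S1=29 S2=55 S3=48 blocked=[]
Op 5: conn=8 S1=18 S2=55 S3=48 blocked=[]
Op 6: conn=8 S1=18 S2=55 S3=73 blocked=[]
Op 7: conn=22 S1=18 S2=55 S3=73 blocked=[]
Op 8: conn=17 S1=13 S2=55 S3=73 blocked=[]
Op 9: conn=42 S1=13 S2=55 S3=73 blocked=[]
Op 10: conn=70 S1=13 S2=55 S3=73 blocked=[]
Op 11: conn=86 S1=13 S2=55 S3=73 blocked=[]
Op 12: conn=109 S1=13 S2=55 S3=73 blocked=[]
Op 13: conn=97 S1=13 S2=55 S3=61 blocked=[]
Op 14: conn=77 S1=-7 S2=55 S3=61 blocked=[1]

Answer: S1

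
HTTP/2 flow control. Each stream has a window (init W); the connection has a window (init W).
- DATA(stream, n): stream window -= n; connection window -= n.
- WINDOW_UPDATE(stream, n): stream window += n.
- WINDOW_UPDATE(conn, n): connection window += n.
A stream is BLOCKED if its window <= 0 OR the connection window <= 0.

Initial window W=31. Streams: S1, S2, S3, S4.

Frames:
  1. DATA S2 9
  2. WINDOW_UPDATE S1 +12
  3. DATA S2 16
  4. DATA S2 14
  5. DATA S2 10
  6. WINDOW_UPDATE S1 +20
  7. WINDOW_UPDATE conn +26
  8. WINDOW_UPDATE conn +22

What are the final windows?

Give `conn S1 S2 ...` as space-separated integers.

Op 1: conn=22 S1=31 S2=22 S3=31 S4=31 blocked=[]
Op 2: conn=22 S1=43 S2=22 S3=31 S4=31 blocked=[]
Op 3: conn=6 S1=43 S2=6 S3=31 S4=31 blocked=[]
Op 4: conn=-8 S1=43 S2=-8 S3=31 S4=31 blocked=[1, 2, 3, 4]
Op 5: conn=-18 S1=43 S2=-18 S3=31 S4=31 blocked=[1, 2, 3, 4]
Op 6: conn=-18 S1=63 S2=-18 S3=31 S4=31 blocked=[1, 2, 3, 4]
Op 7: conn=8 S1=63 S2=-18 S3=31 S4=31 blocked=[2]
Op 8: conn=30 S1=63 S2=-18 S3=31 S4=31 blocked=[2]

Answer: 30 63 -18 31 31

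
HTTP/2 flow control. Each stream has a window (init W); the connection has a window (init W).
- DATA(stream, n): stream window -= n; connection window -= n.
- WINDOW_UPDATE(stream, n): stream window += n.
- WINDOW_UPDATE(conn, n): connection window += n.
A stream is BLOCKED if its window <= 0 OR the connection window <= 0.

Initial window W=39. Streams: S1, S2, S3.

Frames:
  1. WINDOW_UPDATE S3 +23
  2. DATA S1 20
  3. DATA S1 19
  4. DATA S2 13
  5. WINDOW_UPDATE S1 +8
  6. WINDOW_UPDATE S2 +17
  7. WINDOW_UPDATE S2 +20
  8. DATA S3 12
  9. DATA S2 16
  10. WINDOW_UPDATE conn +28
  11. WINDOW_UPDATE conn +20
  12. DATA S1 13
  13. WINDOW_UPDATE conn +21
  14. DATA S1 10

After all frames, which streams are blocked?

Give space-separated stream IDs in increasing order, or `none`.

Answer: S1

Derivation:
Op 1: conn=39 S1=39 S2=39 S3=62 blocked=[]
Op 2: conn=19 S1=19 S2=39 S3=62 blocked=[]
Op 3: conn=0 S1=0 S2=39 S3=62 blocked=[1, 2, 3]
Op 4: conn=-13 S1=0 S2=26 S3=62 blocked=[1, 2, 3]
Op 5: conn=-13 S1=8 S2=26 S3=62 blocked=[1, 2, 3]
Op 6: conn=-13 S1=8 S2=43 S3=62 blocked=[1, 2, 3]
Op 7: conn=-13 S1=8 S2=63 S3=62 blocked=[1, 2, 3]
Op 8: conn=-25 S1=8 S2=63 S3=50 blocked=[1, 2, 3]
Op 9: conn=-41 S1=8 S2=47 S3=50 blocked=[1, 2, 3]
Op 10: conn=-13 S1=8 S2=47 S3=50 blocked=[1, 2, 3]
Op 11: conn=7 S1=8 S2=47 S3=50 blocked=[]
Op 12: conn=-6 S1=-5 S2=47 S3=50 blocked=[1, 2, 3]
Op 13: conn=15 S1=-5 S2=47 S3=50 blocked=[1]
Op 14: conn=5 S1=-15 S2=47 S3=50 blocked=[1]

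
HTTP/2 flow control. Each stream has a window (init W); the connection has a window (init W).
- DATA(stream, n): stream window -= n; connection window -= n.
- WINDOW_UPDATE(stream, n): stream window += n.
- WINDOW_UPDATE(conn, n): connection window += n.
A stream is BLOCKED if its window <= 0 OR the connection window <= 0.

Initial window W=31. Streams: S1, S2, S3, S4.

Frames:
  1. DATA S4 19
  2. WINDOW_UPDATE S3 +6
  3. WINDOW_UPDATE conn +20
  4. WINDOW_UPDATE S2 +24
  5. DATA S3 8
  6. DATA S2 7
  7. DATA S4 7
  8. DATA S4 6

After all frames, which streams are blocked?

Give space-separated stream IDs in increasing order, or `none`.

Op 1: conn=12 S1=31 S2=31 S3=31 S4=12 blocked=[]
Op 2: conn=12 S1=31 S2=31 S3=37 S4=12 blocked=[]
Op 3: conn=32 S1=31 S2=31 S3=37 S4=12 blocked=[]
Op 4: conn=32 S1=31 S2=55 S3=37 S4=12 blocked=[]
Op 5: conn=24 S1=31 S2=55 S3=29 S4=12 blocked=[]
Op 6: conn=17 S1=31 S2=48 S3=29 S4=12 blocked=[]
Op 7: conn=10 S1=31 S2=48 S3=29 S4=5 blocked=[]
Op 8: conn=4 S1=31 S2=48 S3=29 S4=-1 blocked=[4]

Answer: S4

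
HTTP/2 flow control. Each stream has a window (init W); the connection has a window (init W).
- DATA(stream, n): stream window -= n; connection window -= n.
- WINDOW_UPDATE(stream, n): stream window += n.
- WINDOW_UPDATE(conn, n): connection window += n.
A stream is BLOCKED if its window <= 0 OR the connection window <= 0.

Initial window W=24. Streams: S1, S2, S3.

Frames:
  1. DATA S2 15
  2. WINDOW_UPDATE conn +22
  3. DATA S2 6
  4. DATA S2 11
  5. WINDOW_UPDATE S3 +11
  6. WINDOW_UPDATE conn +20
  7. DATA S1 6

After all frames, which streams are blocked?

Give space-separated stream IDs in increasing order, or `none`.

Op 1: conn=9 S1=24 S2=9 S3=24 blocked=[]
Op 2: conn=31 S1=24 S2=9 S3=24 blocked=[]
Op 3: conn=25 S1=24 S2=3 S3=24 blocked=[]
Op 4: conn=14 S1=24 S2=-8 S3=24 blocked=[2]
Op 5: conn=14 S1=24 S2=-8 S3=35 blocked=[2]
Op 6: conn=34 S1=24 S2=-8 S3=35 blocked=[2]
Op 7: conn=28 S1=18 S2=-8 S3=35 blocked=[2]

Answer: S2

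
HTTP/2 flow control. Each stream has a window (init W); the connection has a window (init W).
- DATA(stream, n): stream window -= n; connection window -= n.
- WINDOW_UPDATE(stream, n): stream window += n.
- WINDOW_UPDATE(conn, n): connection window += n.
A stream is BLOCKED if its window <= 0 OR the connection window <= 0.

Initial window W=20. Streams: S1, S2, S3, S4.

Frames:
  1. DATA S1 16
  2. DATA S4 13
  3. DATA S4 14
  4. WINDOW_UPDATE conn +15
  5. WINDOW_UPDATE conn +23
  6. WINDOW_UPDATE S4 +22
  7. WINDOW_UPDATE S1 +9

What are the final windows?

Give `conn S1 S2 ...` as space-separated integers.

Answer: 15 13 20 20 15

Derivation:
Op 1: conn=4 S1=4 S2=20 S3=20 S4=20 blocked=[]
Op 2: conn=-9 S1=4 S2=20 S3=20 S4=7 blocked=[1, 2, 3, 4]
Op 3: conn=-23 S1=4 S2=20 S3=20 S4=-7 blocked=[1, 2, 3, 4]
Op 4: conn=-8 S1=4 S2=20 S3=20 S4=-7 blocked=[1, 2, 3, 4]
Op 5: conn=15 S1=4 S2=20 S3=20 S4=-7 blocked=[4]
Op 6: conn=15 S1=4 S2=20 S3=20 S4=15 blocked=[]
Op 7: conn=15 S1=13 S2=20 S3=20 S4=15 blocked=[]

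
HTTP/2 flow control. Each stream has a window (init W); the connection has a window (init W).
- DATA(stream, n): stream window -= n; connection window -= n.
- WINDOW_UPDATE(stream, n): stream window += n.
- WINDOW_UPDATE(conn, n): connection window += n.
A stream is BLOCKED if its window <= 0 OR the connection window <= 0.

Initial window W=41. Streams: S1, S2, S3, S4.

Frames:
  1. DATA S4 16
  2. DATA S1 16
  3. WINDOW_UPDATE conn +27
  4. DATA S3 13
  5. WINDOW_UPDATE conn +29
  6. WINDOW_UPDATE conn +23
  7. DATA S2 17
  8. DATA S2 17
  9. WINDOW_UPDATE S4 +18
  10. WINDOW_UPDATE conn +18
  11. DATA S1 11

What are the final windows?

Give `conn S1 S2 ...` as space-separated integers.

Op 1: conn=25 S1=41 S2=41 S3=41 S4=25 blocked=[]
Op 2: conn=9 S1=25 S2=41 S3=41 S4=25 blocked=[]
Op 3: conn=36 S1=25 S2=41 S3=41 S4=25 blocked=[]
Op 4: conn=23 S1=25 S2=41 S3=28 S4=25 blocked=[]
Op 5: conn=52 S1=25 S2=41 S3=28 S4=25 blocked=[]
Op 6: conn=75 S1=25 S2=41 S3=28 S4=25 blocked=[]
Op 7: conn=58 S1=25 S2=24 S3=28 S4=25 blocked=[]
Op 8: conn=41 S1=25 S2=7 S3=28 S4=25 blocked=[]
Op 9: conn=41 S1=25 S2=7 S3=28 S4=43 blocked=[]
Op 10: conn=59 S1=25 S2=7 S3=28 S4=43 blocked=[]
Op 11: conn=48 S1=14 S2=7 S3=28 S4=43 blocked=[]

Answer: 48 14 7 28 43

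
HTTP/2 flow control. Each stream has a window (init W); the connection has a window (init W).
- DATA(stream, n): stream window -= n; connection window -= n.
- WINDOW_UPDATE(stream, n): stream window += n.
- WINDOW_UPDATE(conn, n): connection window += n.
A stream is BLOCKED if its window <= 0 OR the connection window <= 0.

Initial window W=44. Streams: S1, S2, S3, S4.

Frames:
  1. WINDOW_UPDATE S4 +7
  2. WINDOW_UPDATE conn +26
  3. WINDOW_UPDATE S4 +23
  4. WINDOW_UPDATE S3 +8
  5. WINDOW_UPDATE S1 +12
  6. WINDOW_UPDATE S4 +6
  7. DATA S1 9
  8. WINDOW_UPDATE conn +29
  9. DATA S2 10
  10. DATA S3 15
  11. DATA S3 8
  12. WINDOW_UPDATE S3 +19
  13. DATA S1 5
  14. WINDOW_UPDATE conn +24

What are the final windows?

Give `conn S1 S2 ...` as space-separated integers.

Op 1: conn=44 S1=44 S2=44 S3=44 S4=51 blocked=[]
Op 2: conn=70 S1=44 S2=44 S3=44 S4=51 blocked=[]
Op 3: conn=70 S1=44 S2=44 S3=44 S4=74 blocked=[]
Op 4: conn=70 S1=44 S2=44 S3=52 S4=74 blocked=[]
Op 5: conn=70 S1=56 S2=44 S3=52 S4=74 blocked=[]
Op 6: conn=70 S1=56 S2=44 S3=52 S4=80 blocked=[]
Op 7: conn=61 S1=47 S2=44 S3=52 S4=80 blocked=[]
Op 8: conn=90 S1=47 S2=44 S3=52 S4=80 blocked=[]
Op 9: conn=80 S1=47 S2=34 S3=52 S4=80 blocked=[]
Op 10: conn=65 S1=47 S2=34 S3=37 S4=80 blocked=[]
Op 11: conn=57 S1=47 S2=34 S3=29 S4=80 blocked=[]
Op 12: conn=57 S1=47 S2=34 S3=48 S4=80 blocked=[]
Op 13: conn=52 S1=42 S2=34 S3=48 S4=80 blocked=[]
Op 14: conn=76 S1=42 S2=34 S3=48 S4=80 blocked=[]

Answer: 76 42 34 48 80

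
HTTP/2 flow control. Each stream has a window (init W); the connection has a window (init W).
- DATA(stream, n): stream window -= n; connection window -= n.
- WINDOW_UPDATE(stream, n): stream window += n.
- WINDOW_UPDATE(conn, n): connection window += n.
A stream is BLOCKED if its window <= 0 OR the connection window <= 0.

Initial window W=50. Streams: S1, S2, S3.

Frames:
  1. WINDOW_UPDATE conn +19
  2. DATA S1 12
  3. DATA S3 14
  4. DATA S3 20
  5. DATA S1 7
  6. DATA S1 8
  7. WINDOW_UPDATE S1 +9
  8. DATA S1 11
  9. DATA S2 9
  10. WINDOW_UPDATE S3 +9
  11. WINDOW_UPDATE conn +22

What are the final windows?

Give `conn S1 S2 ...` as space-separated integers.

Answer: 10 21 41 25

Derivation:
Op 1: conn=69 S1=50 S2=50 S3=50 blocked=[]
Op 2: conn=57 S1=38 S2=50 S3=50 blocked=[]
Op 3: conn=43 S1=38 S2=50 S3=36 blocked=[]
Op 4: conn=23 S1=38 S2=50 S3=16 blocked=[]
Op 5: conn=16 S1=31 S2=50 S3=16 blocked=[]
Op 6: conn=8 S1=23 S2=50 S3=16 blocked=[]
Op 7: conn=8 S1=32 S2=50 S3=16 blocked=[]
Op 8: conn=-3 S1=21 S2=50 S3=16 blocked=[1, 2, 3]
Op 9: conn=-12 S1=21 S2=41 S3=16 blocked=[1, 2, 3]
Op 10: conn=-12 S1=21 S2=41 S3=25 blocked=[1, 2, 3]
Op 11: conn=10 S1=21 S2=41 S3=25 blocked=[]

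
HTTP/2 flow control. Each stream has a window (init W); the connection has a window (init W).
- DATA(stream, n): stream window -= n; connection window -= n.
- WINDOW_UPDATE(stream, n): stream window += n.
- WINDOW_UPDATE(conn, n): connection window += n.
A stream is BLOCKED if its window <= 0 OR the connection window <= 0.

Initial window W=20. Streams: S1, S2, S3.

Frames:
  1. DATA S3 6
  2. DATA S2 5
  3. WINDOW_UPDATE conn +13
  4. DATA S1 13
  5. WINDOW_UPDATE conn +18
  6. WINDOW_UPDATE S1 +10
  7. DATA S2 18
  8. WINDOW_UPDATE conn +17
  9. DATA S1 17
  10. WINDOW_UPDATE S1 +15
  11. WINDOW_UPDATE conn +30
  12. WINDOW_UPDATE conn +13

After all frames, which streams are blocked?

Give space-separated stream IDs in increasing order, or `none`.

Op 1: conn=14 S1=20 S2=20 S3=14 blocked=[]
Op 2: conn=9 S1=20 S2=15 S3=14 blocked=[]
Op 3: conn=22 S1=20 S2=15 S3=14 blocked=[]
Op 4: conn=9 S1=7 S2=15 S3=14 blocked=[]
Op 5: conn=27 S1=7 S2=15 S3=14 blocked=[]
Op 6: conn=27 S1=17 S2=15 S3=14 blocked=[]
Op 7: conn=9 S1=17 S2=-3 S3=14 blocked=[2]
Op 8: conn=26 S1=17 S2=-3 S3=14 blocked=[2]
Op 9: conn=9 S1=0 S2=-3 S3=14 blocked=[1, 2]
Op 10: conn=9 S1=15 S2=-3 S3=14 blocked=[2]
Op 11: conn=39 S1=15 S2=-3 S3=14 blocked=[2]
Op 12: conn=52 S1=15 S2=-3 S3=14 blocked=[2]

Answer: S2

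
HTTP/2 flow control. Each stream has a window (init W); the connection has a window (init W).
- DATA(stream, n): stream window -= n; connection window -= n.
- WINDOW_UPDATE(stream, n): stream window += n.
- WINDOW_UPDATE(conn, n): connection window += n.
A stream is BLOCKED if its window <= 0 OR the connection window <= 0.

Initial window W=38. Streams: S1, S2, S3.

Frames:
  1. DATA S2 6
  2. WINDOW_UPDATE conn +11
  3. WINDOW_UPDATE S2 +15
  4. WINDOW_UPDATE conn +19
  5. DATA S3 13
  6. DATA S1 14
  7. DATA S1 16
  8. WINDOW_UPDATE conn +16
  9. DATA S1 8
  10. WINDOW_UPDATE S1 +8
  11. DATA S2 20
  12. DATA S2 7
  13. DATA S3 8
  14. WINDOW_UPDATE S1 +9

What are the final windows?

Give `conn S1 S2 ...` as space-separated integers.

Answer: -8 17 20 17

Derivation:
Op 1: conn=32 S1=38 S2=32 S3=38 blocked=[]
Op 2: conn=43 S1=38 S2=32 S3=38 blocked=[]
Op 3: conn=43 S1=38 S2=47 S3=38 blocked=[]
Op 4: conn=62 S1=38 S2=47 S3=38 blocked=[]
Op 5: conn=49 S1=38 S2=47 S3=25 blocked=[]
Op 6: conn=35 S1=24 S2=47 S3=25 blocked=[]
Op 7: conn=19 S1=8 S2=47 S3=25 blocked=[]
Op 8: conn=35 S1=8 S2=47 S3=25 blocked=[]
Op 9: conn=27 S1=0 S2=47 S3=25 blocked=[1]
Op 10: conn=27 S1=8 S2=47 S3=25 blocked=[]
Op 11: conn=7 S1=8 S2=27 S3=25 blocked=[]
Op 12: conn=0 S1=8 S2=20 S3=25 blocked=[1, 2, 3]
Op 13: conn=-8 S1=8 S2=20 S3=17 blocked=[1, 2, 3]
Op 14: conn=-8 S1=17 S2=20 S3=17 blocked=[1, 2, 3]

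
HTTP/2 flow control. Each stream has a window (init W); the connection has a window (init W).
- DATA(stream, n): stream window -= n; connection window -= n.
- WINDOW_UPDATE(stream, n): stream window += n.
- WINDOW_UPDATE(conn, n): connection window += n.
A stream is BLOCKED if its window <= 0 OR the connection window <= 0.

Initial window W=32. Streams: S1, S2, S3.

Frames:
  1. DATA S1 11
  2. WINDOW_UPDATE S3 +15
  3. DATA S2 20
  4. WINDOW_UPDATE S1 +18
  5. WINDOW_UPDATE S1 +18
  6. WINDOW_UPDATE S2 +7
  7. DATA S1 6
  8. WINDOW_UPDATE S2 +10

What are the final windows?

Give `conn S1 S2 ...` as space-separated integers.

Op 1: conn=21 S1=21 S2=32 S3=32 blocked=[]
Op 2: conn=21 S1=21 S2=32 S3=47 blocked=[]
Op 3: conn=1 S1=21 S2=12 S3=47 blocked=[]
Op 4: conn=1 S1=39 S2=12 S3=47 blocked=[]
Op 5: conn=1 S1=57 S2=12 S3=47 blocked=[]
Op 6: conn=1 S1=57 S2=19 S3=47 blocked=[]
Op 7: conn=-5 S1=51 S2=19 S3=47 blocked=[1, 2, 3]
Op 8: conn=-5 S1=51 S2=29 S3=47 blocked=[1, 2, 3]

Answer: -5 51 29 47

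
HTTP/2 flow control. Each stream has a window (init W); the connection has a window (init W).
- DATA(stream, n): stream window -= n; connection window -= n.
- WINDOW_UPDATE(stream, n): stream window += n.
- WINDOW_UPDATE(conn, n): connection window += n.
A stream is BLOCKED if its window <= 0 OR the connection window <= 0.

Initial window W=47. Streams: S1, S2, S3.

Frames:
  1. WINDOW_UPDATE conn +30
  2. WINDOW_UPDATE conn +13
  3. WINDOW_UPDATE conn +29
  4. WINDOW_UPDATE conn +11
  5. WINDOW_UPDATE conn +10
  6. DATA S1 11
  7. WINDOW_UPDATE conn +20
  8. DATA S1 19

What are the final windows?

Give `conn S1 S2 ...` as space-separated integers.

Op 1: conn=77 S1=47 S2=47 S3=47 blocked=[]
Op 2: conn=90 S1=47 S2=47 S3=47 blocked=[]
Op 3: conn=119 S1=47 S2=47 S3=47 blocked=[]
Op 4: conn=130 S1=47 S2=47 S3=47 blocked=[]
Op 5: conn=140 S1=47 S2=47 S3=47 blocked=[]
Op 6: conn=129 S1=36 S2=47 S3=47 blocked=[]
Op 7: conn=149 S1=36 S2=47 S3=47 blocked=[]
Op 8: conn=130 S1=17 S2=47 S3=47 blocked=[]

Answer: 130 17 47 47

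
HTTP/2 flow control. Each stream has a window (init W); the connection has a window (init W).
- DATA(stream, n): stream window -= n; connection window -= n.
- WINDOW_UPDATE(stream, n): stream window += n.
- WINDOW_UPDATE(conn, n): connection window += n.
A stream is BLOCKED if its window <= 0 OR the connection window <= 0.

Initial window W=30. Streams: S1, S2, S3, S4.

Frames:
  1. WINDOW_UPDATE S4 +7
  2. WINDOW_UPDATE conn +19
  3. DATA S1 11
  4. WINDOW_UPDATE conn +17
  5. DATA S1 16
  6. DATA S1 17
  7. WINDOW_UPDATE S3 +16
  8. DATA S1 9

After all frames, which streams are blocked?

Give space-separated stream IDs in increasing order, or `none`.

Answer: S1

Derivation:
Op 1: conn=30 S1=30 S2=30 S3=30 S4=37 blocked=[]
Op 2: conn=49 S1=30 S2=30 S3=30 S4=37 blocked=[]
Op 3: conn=38 S1=19 S2=30 S3=30 S4=37 blocked=[]
Op 4: conn=55 S1=19 S2=30 S3=30 S4=37 blocked=[]
Op 5: conn=39 S1=3 S2=30 S3=30 S4=37 blocked=[]
Op 6: conn=22 S1=-14 S2=30 S3=30 S4=37 blocked=[1]
Op 7: conn=22 S1=-14 S2=30 S3=46 S4=37 blocked=[1]
Op 8: conn=13 S1=-23 S2=30 S3=46 S4=37 blocked=[1]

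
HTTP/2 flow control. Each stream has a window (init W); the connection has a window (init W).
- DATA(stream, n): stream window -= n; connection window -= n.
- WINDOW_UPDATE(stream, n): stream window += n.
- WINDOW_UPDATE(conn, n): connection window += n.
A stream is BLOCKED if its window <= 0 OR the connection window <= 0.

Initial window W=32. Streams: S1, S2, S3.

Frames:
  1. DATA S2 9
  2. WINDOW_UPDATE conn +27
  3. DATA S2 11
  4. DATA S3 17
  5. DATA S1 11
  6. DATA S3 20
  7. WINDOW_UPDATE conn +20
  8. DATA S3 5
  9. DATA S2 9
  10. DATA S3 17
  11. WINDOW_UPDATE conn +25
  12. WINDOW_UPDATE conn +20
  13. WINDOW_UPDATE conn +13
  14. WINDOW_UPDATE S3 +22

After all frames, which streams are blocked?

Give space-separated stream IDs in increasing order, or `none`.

Answer: S3

Derivation:
Op 1: conn=23 S1=32 S2=23 S3=32 blocked=[]
Op 2: conn=50 S1=32 S2=23 S3=32 blocked=[]
Op 3: conn=39 S1=32 S2=12 S3=32 blocked=[]
Op 4: conn=22 S1=32 S2=12 S3=15 blocked=[]
Op 5: conn=11 S1=21 S2=12 S3=15 blocked=[]
Op 6: conn=-9 S1=21 S2=12 S3=-5 blocked=[1, 2, 3]
Op 7: conn=11 S1=21 S2=12 S3=-5 blocked=[3]
Op 8: conn=6 S1=21 S2=12 S3=-10 blocked=[3]
Op 9: conn=-3 S1=21 S2=3 S3=-10 blocked=[1, 2, 3]
Op 10: conn=-20 S1=21 S2=3 S3=-27 blocked=[1, 2, 3]
Op 11: conn=5 S1=21 S2=3 S3=-27 blocked=[3]
Op 12: conn=25 S1=21 S2=3 S3=-27 blocked=[3]
Op 13: conn=38 S1=21 S2=3 S3=-27 blocked=[3]
Op 14: conn=38 S1=21 S2=3 S3=-5 blocked=[3]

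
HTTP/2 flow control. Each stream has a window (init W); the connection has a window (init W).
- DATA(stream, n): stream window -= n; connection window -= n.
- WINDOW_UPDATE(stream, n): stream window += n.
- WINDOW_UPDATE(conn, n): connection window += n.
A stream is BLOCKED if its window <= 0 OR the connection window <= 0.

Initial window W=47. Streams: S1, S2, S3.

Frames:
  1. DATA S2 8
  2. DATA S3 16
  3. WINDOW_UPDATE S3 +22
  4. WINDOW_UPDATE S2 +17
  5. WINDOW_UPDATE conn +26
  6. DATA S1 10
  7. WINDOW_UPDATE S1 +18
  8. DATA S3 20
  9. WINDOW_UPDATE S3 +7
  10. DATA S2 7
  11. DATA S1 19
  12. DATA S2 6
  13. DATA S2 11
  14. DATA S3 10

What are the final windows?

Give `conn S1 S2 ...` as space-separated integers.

Answer: -34 36 32 30

Derivation:
Op 1: conn=39 S1=47 S2=39 S3=47 blocked=[]
Op 2: conn=23 S1=47 S2=39 S3=31 blocked=[]
Op 3: conn=23 S1=47 S2=39 S3=53 blocked=[]
Op 4: conn=23 S1=47 S2=56 S3=53 blocked=[]
Op 5: conn=49 S1=47 S2=56 S3=53 blocked=[]
Op 6: conn=39 S1=37 S2=56 S3=53 blocked=[]
Op 7: conn=39 S1=55 S2=56 S3=53 blocked=[]
Op 8: conn=19 S1=55 S2=56 S3=33 blocked=[]
Op 9: conn=19 S1=55 S2=56 S3=40 blocked=[]
Op 10: conn=12 S1=55 S2=49 S3=40 blocked=[]
Op 11: conn=-7 S1=36 S2=49 S3=40 blocked=[1, 2, 3]
Op 12: conn=-13 S1=36 S2=43 S3=40 blocked=[1, 2, 3]
Op 13: conn=-24 S1=36 S2=32 S3=40 blocked=[1, 2, 3]
Op 14: conn=-34 S1=36 S2=32 S3=30 blocked=[1, 2, 3]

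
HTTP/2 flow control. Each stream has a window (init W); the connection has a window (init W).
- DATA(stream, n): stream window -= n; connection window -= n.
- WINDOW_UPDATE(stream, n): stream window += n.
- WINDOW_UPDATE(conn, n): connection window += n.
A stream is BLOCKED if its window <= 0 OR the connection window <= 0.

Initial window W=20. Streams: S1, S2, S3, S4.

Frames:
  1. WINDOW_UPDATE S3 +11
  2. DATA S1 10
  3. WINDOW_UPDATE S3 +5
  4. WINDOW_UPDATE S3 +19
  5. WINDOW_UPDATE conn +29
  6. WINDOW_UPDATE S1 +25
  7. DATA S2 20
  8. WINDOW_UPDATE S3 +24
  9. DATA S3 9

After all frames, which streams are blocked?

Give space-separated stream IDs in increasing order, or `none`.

Op 1: conn=20 S1=20 S2=20 S3=31 S4=20 blocked=[]
Op 2: conn=10 S1=10 S2=20 S3=31 S4=20 blocked=[]
Op 3: conn=10 S1=10 S2=20 S3=36 S4=20 blocked=[]
Op 4: conn=10 S1=10 S2=20 S3=55 S4=20 blocked=[]
Op 5: conn=39 S1=10 S2=20 S3=55 S4=20 blocked=[]
Op 6: conn=39 S1=35 S2=20 S3=55 S4=20 blocked=[]
Op 7: conn=19 S1=35 S2=0 S3=55 S4=20 blocked=[2]
Op 8: conn=19 S1=35 S2=0 S3=79 S4=20 blocked=[2]
Op 9: conn=10 S1=35 S2=0 S3=70 S4=20 blocked=[2]

Answer: S2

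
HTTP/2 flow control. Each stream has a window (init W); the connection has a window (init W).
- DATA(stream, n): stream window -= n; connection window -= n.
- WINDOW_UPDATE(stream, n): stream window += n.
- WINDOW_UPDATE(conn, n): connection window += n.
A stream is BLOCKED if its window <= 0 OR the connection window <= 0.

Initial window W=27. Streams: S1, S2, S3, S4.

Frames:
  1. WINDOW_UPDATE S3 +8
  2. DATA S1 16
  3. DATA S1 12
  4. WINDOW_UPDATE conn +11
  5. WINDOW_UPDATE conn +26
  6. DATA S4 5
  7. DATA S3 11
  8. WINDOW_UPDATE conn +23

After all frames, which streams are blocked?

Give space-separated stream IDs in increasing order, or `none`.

Answer: S1

Derivation:
Op 1: conn=27 S1=27 S2=27 S3=35 S4=27 blocked=[]
Op 2: conn=11 S1=11 S2=27 S3=35 S4=27 blocked=[]
Op 3: conn=-1 S1=-1 S2=27 S3=35 S4=27 blocked=[1, 2, 3, 4]
Op 4: conn=10 S1=-1 S2=27 S3=35 S4=27 blocked=[1]
Op 5: conn=36 S1=-1 S2=27 S3=35 S4=27 blocked=[1]
Op 6: conn=31 S1=-1 S2=27 S3=35 S4=22 blocked=[1]
Op 7: conn=20 S1=-1 S2=27 S3=24 S4=22 blocked=[1]
Op 8: conn=43 S1=-1 S2=27 S3=24 S4=22 blocked=[1]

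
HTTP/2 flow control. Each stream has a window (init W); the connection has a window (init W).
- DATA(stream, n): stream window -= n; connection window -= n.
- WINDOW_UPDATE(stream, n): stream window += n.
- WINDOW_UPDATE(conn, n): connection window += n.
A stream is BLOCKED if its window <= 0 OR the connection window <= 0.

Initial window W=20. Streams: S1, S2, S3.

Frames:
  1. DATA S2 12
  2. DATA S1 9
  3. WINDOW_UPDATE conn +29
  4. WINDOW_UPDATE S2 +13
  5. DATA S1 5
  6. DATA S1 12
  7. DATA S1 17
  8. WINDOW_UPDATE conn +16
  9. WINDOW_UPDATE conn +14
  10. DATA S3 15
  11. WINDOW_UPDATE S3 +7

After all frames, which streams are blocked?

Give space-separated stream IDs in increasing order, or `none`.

Op 1: conn=8 S1=20 S2=8 S3=20 blocked=[]
Op 2: conn=-1 S1=11 S2=8 S3=20 blocked=[1, 2, 3]
Op 3: conn=28 S1=11 S2=8 S3=20 blocked=[]
Op 4: conn=28 S1=11 S2=21 S3=20 blocked=[]
Op 5: conn=23 S1=6 S2=21 S3=20 blocked=[]
Op 6: conn=11 S1=-6 S2=21 S3=20 blocked=[1]
Op 7: conn=-6 S1=-23 S2=21 S3=20 blocked=[1, 2, 3]
Op 8: conn=10 S1=-23 S2=21 S3=20 blocked=[1]
Op 9: conn=24 S1=-23 S2=21 S3=20 blocked=[1]
Op 10: conn=9 S1=-23 S2=21 S3=5 blocked=[1]
Op 11: conn=9 S1=-23 S2=21 S3=12 blocked=[1]

Answer: S1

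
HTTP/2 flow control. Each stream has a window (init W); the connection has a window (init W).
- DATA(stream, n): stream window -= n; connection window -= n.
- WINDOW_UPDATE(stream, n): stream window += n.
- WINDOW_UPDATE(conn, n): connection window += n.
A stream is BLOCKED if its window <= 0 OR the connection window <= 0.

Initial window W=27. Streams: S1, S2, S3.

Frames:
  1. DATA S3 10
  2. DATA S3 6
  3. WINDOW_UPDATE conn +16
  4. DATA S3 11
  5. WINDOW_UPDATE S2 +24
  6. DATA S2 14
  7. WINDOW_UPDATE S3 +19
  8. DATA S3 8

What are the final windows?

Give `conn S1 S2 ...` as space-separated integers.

Op 1: conn=17 S1=27 S2=27 S3=17 blocked=[]
Op 2: conn=11 S1=27 S2=27 S3=11 blocked=[]
Op 3: conn=27 S1=27 S2=27 S3=11 blocked=[]
Op 4: conn=16 S1=27 S2=27 S3=0 blocked=[3]
Op 5: conn=16 S1=27 S2=51 S3=0 blocked=[3]
Op 6: conn=2 S1=27 S2=37 S3=0 blocked=[3]
Op 7: conn=2 S1=27 S2=37 S3=19 blocked=[]
Op 8: conn=-6 S1=27 S2=37 S3=11 blocked=[1, 2, 3]

Answer: -6 27 37 11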